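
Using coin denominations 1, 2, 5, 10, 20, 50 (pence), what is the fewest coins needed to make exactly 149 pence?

149 − 2×50→49 − 2×20→9 − 1×5→4 − 2×2→0
Total coins = 2 + 2 + 1 + 2 = 7

7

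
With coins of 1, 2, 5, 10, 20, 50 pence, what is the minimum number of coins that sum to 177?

6

177 − 3×50→27 − 1×20→7 − 1×5→2 − 1×2→0
Total coins = 3 + 1 + 1 + 1 = 6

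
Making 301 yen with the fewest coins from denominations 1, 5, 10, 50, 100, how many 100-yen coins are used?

Greedy: take as many of the largest coin as possible, then repeat with the remainder.
301 − 3×100→1 − 1×1→0
Count of 100: 3

3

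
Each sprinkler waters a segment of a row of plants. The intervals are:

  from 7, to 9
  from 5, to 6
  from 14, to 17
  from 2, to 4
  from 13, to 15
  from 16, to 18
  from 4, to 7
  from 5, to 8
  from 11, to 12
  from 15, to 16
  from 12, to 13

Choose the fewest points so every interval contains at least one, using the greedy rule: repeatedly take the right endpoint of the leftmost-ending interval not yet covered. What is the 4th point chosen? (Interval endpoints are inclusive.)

Sort by right endpoint; whenever an interval is uncovered, place a point at its right end.
By right end: [2,4]  [5,6]  [4,7]  [5,8]  [7,9]  [11,12]  [12,13]  [13,15]  [15,16]  [14,17]  [16,18]
[2,4] uncovered → point at 4; [5,6] uncovered → point at 6; [7,9] uncovered → point at 9; [11,12] uncovered → point at 12; [13,15] uncovered → point at 15; [16,18] uncovered → point at 18.
Points: 4, 6, 9, 12, 15, 18 (6 total).

12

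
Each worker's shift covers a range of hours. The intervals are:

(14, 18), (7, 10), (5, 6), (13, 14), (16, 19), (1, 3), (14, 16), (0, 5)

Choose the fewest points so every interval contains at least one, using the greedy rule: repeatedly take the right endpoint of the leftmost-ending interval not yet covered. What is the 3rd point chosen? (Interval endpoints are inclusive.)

Process intervals by earliest right end; each time one isn't hit yet, stab at its right endpoint.
Sorted: [1,3] [0,5] [5,6] [7,10] [13,14] [14,16] [14,18] [16,19]
{[1,3],[0,5]} hit by 3; {[5,6]} hit by 6; {[7,10]} hit by 10; {[13,14],[14,16],[14,18]} hit by 14; {[16,19]} hit by 19.
Points: 3, 6, 10, 14, 19 (5 total).

10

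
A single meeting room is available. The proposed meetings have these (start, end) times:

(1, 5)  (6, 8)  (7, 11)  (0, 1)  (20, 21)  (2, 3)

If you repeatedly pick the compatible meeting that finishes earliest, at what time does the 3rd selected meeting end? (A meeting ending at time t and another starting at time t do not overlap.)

8

By end time: (0,1), (2,3), (1,5), (6,8), (7,11), (20,21).
Pick (0,1); next start ≥ 1 → (2,3); next start ≥ 3 → (6,8); next start ≥ 8 → (20,21).
Selected: (0,1) (2,3) (6,8) (20,21)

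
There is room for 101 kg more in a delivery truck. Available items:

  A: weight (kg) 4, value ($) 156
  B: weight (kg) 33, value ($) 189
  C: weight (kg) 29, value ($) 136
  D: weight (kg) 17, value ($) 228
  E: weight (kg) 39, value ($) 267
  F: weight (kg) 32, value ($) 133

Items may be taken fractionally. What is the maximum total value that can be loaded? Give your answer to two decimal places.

877.52

Sort by value per unit weight and fill in that order.
Ratios (sorted): A 39.00, D 13.41, E 6.85, B 5.73, C 4.69, F 4.16
take A (4 @ 156); take D (17 @ 228); take E (39 @ 267); take B (33 @ 189); take 8/29 of C → 37.52. Capacity used 101/101.
Total value = 877.52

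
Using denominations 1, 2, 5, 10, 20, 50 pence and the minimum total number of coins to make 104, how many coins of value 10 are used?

104 − 2×50→4 − 2×2→0
Count of 10: 0

0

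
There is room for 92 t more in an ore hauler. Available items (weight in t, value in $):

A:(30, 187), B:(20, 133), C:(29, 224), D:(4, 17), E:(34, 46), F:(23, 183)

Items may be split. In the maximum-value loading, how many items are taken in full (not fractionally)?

Ratios (sorted): F 7.96, C 7.72, B 6.65, A 6.23, D 4.25, E 1.35
take F (23 @ 183); take C (29 @ 224); take B (20 @ 133); take 20/30 of A → 124.67. Capacity used 92/92.
3 item(s) taken whole; one partial (take 20/30 of A).

3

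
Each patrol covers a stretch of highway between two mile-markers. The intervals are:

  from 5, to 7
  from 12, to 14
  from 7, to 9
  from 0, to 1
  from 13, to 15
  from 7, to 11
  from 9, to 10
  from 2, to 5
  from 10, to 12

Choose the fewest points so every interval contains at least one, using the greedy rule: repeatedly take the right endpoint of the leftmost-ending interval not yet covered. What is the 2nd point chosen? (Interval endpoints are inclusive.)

5

By right end: [0,1]  [2,5]  [5,7]  [7,9]  [9,10]  [7,11]  [10,12]  [12,14]  [13,15]
[0,1] uncovered → point at 1; [2,5] uncovered → point at 5; [7,9] uncovered → point at 9; [10,12] uncovered → point at 12; [13,15] uncovered → point at 15.
Points: 1, 5, 9, 12, 15 (5 total).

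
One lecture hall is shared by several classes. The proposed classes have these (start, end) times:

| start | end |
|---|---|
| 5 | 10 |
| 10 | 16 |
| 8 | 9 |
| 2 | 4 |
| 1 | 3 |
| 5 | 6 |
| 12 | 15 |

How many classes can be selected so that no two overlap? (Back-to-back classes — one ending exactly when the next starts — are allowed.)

By end time: (1,3), (2,4), (5,6), (8,9), (5,10), (12,15), (10,16).
Pick (1,3); next start ≥ 3 → (5,6); next start ≥ 6 → (8,9); next start ≥ 9 → (12,15).
Selected 4 classes.

4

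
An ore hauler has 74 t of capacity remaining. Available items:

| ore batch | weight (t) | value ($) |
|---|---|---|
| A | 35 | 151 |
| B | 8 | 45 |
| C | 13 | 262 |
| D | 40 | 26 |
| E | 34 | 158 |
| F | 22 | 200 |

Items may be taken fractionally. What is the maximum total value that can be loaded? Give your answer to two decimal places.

651.06

Greedy by value/weight ratio, highest first.
Order: C (262/13=20.15) > F (200/22=9.09) > B (45/8=5.62) > E (158/34=4.65) > A (151/35=4.31) > D (26/40=0.65)
Fill: take C (13 @ 262) → take F (22 @ 200) → take B (8 @ 45) → take 31/34 of E → 144.06; 74/74 used.
Total value = 651.06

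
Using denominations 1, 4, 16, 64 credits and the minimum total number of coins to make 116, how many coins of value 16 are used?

3

116 − 1×64→52 − 3×16→4 − 1×4→0
Count of 16: 3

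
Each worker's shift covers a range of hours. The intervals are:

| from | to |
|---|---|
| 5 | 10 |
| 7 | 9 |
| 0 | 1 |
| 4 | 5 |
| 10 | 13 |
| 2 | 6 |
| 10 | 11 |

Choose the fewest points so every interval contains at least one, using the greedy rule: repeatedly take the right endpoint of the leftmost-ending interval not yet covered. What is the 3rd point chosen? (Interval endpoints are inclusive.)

Sort by right endpoint; whenever an interval is uncovered, place a point at its right end.
Sorted: [0,1] [4,5] [2,6] [7,9] [5,10] [10,11] [10,13]
{[0,1]} hit by 1; {[4,5],[2,6]} hit by 5; {[7,9],[5,10]} hit by 9; {[10,11],[10,13]} hit by 11.
Points: 1, 5, 9, 11 (4 total).

9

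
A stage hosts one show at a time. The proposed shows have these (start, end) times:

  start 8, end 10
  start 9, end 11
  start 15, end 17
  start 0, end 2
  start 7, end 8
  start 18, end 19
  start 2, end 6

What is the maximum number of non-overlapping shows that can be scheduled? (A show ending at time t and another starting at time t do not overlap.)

6

Order by finish time; keep every interval that doesn't clash with the previous kept one.
Sorted by end: (0,2)  (2,6)  (7,8)  (8,10)  (9,11)  (15,17)  (18,19)
take (0,2); take (2,6); take (7,8); take (8,10); skip (9,11); take (15,17); take (18,19).
Selected 6 shows.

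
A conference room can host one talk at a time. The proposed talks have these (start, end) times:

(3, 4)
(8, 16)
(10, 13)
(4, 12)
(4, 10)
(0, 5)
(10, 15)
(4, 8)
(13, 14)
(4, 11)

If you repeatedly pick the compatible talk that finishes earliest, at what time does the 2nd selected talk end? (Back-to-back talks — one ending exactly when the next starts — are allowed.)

8

By end time: (3,4), (0,5), (4,8), (4,10), (4,11), (4,12), (10,13), (13,14), (10,15), (8,16).
Pick (3,4); next start ≥ 4 → (4,8); next start ≥ 8 → (10,13); next start ≥ 13 → (13,14).
Selected: (3,4) (4,8) (10,13) (13,14)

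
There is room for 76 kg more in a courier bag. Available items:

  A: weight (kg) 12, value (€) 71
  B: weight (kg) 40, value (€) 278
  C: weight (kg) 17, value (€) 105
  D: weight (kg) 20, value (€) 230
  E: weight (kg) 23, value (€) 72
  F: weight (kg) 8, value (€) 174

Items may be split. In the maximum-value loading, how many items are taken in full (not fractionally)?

Sort by value per unit weight and fill in that order.
Order: F (174/8=21.75) > D (230/20=11.50) > B (278/40=6.95) > C (105/17=6.18) > A (71/12=5.92) > E (72/23=3.13)
Fill: take F (8 @ 174) → take D (20 @ 230) → take B (40 @ 278) → take 8/17 of C → 49.41; 76/76 used.
3 item(s) taken whole; one partial (take 8/17 of C).

3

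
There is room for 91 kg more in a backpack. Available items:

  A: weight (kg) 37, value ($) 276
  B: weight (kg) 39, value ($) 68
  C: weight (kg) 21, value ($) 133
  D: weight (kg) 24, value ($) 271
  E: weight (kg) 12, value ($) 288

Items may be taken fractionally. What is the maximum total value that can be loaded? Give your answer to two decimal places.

949.00

Sort by value per unit weight and fill in that order.
Ratios (sorted): E 24.00, D 11.29, A 7.46, C 6.33, B 1.74
take E (12 @ 288); take D (24 @ 271); take A (37 @ 276); take 18/21 of C → 114.00. Capacity used 91/91.
Total value = 949.00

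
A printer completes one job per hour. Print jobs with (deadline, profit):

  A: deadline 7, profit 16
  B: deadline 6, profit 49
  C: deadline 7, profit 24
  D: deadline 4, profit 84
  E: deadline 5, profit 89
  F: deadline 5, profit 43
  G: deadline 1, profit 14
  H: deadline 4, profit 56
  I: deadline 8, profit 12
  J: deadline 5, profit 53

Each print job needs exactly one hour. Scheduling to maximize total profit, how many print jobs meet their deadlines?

8

Sort by profit descending; place each in the latest free slot ≤ its deadline.
Profit order: E=89 D=84 H=56 J=53 B=49 F=43 C=24 A=16 G=14 I=12
Assign: E→slot 5, D→slot 4, H→slot 3, J→slot 2, B→slot 6, F→slot 1, C→slot 7, A skipped, G skipped, I→slot 8.
Slots: [1:F] [2:J] [3:H] [4:D] [5:E] [6:B] [7:C] [8:I]
8 of 10 scheduled.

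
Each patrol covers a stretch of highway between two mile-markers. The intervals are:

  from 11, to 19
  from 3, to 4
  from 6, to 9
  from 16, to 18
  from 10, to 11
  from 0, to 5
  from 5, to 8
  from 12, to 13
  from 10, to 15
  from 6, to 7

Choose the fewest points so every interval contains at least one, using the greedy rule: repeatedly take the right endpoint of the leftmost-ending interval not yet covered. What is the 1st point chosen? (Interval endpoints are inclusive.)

Sorted: [3,4] [0,5] [6,7] [5,8] [6,9] [10,11] [12,13] [10,15] [16,18] [11,19]
{[3,4],[0,5]} hit by 4; {[6,7],[5,8],[6,9]} hit by 7; {[10,11]} hit by 11; {[12,13],[10,15]} hit by 13; {[16,18],[11,19]} hit by 18.
Points: 4, 7, 11, 13, 18 (5 total).

4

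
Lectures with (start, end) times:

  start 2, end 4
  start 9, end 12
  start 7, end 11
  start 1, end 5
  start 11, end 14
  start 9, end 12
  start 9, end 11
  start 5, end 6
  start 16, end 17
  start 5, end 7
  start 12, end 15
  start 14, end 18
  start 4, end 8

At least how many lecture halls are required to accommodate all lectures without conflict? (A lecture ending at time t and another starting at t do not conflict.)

starts: [1, 2, 4, 5, 5, 7, 9, 9, 9, 11, 12, 14, 16]
ends:   [4, 5, 6, 7, 8, 11, 11, 12, 12, 14, 15, 17, 18]
s1→1 s2→2 e4→1 s4→2 e5→1 s5→2 s5→3 e6→2 e7→1 s7→2 e8→1 s9→2 s9→3 s9→4  — peak 4.

4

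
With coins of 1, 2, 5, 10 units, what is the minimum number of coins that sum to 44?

Greedy: take as many of the largest coin as possible, then repeat with the remainder.
44 = 4×10 + 2×2
Total coins = 4 + 2 = 6

6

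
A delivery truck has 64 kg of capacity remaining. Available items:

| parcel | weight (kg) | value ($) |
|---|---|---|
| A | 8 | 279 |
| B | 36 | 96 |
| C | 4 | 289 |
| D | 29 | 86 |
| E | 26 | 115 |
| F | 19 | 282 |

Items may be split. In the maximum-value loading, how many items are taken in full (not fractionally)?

Greedy by value/weight ratio, highest first.
Ratios (sorted): C 72.25, A 34.88, F 14.84, E 4.42, D 2.97, B 2.67
take C (4 @ 289); take A (8 @ 279); take F (19 @ 282); take E (26 @ 115); take 7/29 of D → 20.76. Capacity used 64/64.
4 item(s) taken whole; one partial (take 7/29 of D).

4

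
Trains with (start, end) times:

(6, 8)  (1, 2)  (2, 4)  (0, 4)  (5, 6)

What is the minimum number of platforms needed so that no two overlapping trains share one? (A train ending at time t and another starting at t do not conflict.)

2

Events (time:±→running): 0:+→1 1:+→2 … peak 2.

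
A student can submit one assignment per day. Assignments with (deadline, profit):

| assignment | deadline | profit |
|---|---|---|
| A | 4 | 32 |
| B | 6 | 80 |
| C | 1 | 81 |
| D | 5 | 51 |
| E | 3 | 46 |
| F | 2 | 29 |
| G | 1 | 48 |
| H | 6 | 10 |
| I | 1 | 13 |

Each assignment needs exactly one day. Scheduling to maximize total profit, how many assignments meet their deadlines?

Take jobs in profit order; each goes to the latest open slot no later than its deadline.
Profit order: C=81 B=80 D=51 G=48 E=46 A=32 F=29 I=13 H=10
Assign: C→slot 1, B→slot 6, D→slot 5, G skipped, E→slot 3, A→slot 4, F→slot 2, I skipped, H skipped.
Slots: [1:C] [2:F] [3:E] [4:A] [5:D] [6:B]
6 of 9 scheduled.

6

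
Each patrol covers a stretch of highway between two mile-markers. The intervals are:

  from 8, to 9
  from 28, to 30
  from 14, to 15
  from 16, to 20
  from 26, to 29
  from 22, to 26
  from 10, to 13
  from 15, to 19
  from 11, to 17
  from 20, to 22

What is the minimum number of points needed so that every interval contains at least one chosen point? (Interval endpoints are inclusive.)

6

Process intervals by earliest right end; each time one isn't hit yet, stab at its right endpoint.
By right end: [8,9]  [10,13]  [14,15]  [11,17]  [15,19]  [16,20]  [20,22]  [22,26]  [26,29]  [28,30]
[8,9] uncovered → point at 9; [10,13] uncovered → point at 13; [14,15] uncovered → point at 15; [16,20] uncovered → point at 20; [22,26] uncovered → point at 26; [28,30] uncovered → point at 30.
Points: 9, 13, 15, 20, 26, 30 (6 total).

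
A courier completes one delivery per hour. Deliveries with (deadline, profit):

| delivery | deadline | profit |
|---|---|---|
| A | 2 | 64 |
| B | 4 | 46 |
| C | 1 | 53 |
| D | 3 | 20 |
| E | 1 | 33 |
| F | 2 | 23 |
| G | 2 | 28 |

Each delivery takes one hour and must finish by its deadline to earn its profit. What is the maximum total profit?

183

Take jobs in profit order; each goes to the latest open slot no later than its deadline.
Profit order: A=64 C=53 B=46 E=33 G=28 F=23 D=20
Assign: A→slot 2, C→slot 1, B→slot 4, E skipped, G skipped, F skipped, D→slot 3.
Slots: [1:C] [2:A] [3:D] [4:B]
Profit = 53 + 64 + 20 + 46 = 183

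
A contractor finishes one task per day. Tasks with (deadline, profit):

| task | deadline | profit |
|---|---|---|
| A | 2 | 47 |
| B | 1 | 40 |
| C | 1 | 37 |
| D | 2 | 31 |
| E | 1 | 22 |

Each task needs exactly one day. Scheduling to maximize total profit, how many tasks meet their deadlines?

Take jobs in profit order; each goes to the latest open slot no later than its deadline.
Profit order: A=47 B=40 C=37 D=31 E=22
Assign: A→slot 2, B→slot 1, C skipped, D skipped, E skipped.
Slots: [1:B] [2:A]
2 of 5 scheduled.

2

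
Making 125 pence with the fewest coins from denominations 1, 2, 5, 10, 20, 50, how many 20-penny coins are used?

125 − 2×50→25 − 1×20→5 − 1×5→0
Count of 20: 1

1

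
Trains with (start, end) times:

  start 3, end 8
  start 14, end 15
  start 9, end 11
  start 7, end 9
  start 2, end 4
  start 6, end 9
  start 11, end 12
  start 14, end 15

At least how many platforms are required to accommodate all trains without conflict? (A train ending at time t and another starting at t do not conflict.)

3

The answer is the maximum number of intervals overlapping at any instant.
Events (time:±→running): 2:+→1 3:+→2 4:-→1 6:+→2 7:+→3 … peak 3.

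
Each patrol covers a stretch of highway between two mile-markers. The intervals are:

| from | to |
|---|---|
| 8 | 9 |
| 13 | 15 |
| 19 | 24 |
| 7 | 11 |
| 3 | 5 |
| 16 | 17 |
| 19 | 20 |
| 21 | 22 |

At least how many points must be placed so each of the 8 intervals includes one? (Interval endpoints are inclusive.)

Process intervals by earliest right end; each time one isn't hit yet, stab at its right endpoint.
By right end: [3,5]  [8,9]  [7,11]  [13,15]  [16,17]  [19,20]  [21,22]  [19,24]
[3,5] uncovered → point at 5; [8,9] uncovered → point at 9; [13,15] uncovered → point at 15; [16,17] uncovered → point at 17; [19,20] uncovered → point at 20; [21,22] uncovered → point at 22.
Points: 5, 9, 15, 17, 20, 22 (6 total).

6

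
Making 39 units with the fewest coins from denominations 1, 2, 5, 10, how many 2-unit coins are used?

2

39 − 3×10→9 − 1×5→4 − 2×2→0
Count of 2: 2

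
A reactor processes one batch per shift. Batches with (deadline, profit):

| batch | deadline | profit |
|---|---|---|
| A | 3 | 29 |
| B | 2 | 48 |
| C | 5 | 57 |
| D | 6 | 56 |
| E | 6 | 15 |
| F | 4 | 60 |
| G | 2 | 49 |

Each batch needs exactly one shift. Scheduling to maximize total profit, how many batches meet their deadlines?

6

Take jobs in profit order; each goes to the latest open slot no later than its deadline.
By profit: F(d4,60), C(d5,57), D(d6,56), G(d2,49), B(d2,48), A(d3,29), E(d6,15)
F→slot 4; C→slot 5; D→slot 6; G→slot 2; B→slot 1; A→slot 3; E skipped.
6 of 7 scheduled.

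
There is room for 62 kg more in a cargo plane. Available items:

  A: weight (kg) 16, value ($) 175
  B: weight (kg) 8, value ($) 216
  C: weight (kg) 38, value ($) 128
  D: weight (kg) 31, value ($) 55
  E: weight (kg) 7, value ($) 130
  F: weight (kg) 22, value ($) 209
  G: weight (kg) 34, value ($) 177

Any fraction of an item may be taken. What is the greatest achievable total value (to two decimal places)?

Sort by value per unit weight and fill in that order.
Order: B (216/8=27.00) > E (130/7=18.57) > A (175/16=10.94) > F (209/22=9.50) > G (177/34=5.21) > C (128/38=3.37) > D (55/31=1.77)
Fill: take B (8 @ 216) → take E (7 @ 130) → take A (16 @ 175) → take F (22 @ 209) → take 9/34 of G → 46.85; 62/62 used.
Total value = 776.85

776.85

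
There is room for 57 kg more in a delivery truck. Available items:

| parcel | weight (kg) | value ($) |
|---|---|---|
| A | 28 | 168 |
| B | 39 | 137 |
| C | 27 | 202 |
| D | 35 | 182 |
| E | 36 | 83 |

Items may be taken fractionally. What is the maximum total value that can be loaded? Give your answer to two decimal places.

Greedy by value/weight ratio, highest first.
Ratios (sorted): C 7.48, A 6.00, D 5.20, B 3.51, E 2.31
take C (27 @ 202); take A (28 @ 168); take 2/35 of D → 10.40. Capacity used 57/57.
Total value = 380.40

380.40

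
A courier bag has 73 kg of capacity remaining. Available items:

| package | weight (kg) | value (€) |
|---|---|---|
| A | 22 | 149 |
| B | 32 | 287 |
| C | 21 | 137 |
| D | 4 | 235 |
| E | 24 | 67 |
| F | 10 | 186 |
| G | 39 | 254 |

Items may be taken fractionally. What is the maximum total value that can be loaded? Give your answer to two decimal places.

889.62

Sort by value per unit weight and fill in that order.
Order: D (235/4=58.75) > F (186/10=18.60) > B (287/32=8.97) > A (149/22=6.77) > C (137/21=6.52) > G (254/39=6.51) > E (67/24=2.79)
Fill: take D (4 @ 235) → take F (10 @ 186) → take B (32 @ 287) → take A (22 @ 149) → take 5/21 of C → 32.62; 73/73 used.
Total value = 889.62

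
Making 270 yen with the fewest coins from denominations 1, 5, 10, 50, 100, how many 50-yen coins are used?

Use the largest denomination that fits, subtract, and repeat.
270 − 2×100→70 − 1×50→20 − 2×10→0
Count of 50: 1

1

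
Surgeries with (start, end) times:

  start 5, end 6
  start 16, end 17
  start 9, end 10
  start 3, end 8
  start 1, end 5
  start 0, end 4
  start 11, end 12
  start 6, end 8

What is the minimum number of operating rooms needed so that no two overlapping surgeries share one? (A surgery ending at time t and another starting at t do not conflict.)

The answer is the maximum number of intervals overlapping at any instant.
starts: [0, 1, 3, 5, 6, 9, 11, 16]
ends:   [4, 5, 6, 8, 8, 10, 12, 17]
s0→1 s1→2 s3→3  — peak 3.

3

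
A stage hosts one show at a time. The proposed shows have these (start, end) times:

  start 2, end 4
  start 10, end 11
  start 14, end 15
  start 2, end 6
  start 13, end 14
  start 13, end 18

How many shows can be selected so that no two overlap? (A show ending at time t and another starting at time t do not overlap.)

4

Sorted by end: (2,4)  (2,6)  (10,11)  (13,14)  (14,15)  (13,18)
take (2,4); take (10,11); take (13,14); take (14,15); skip (13,18).
Selected 4 shows.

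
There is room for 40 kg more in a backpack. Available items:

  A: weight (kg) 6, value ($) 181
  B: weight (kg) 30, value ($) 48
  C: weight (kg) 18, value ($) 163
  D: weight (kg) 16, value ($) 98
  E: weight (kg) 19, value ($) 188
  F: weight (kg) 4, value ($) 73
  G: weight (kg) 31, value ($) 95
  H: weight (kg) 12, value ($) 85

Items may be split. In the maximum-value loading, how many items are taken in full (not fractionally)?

Greedy by value/weight ratio, highest first.
Ratios (sorted): A 30.17, F 18.25, E 9.89, C 9.06, H 7.08, D 6.12, G 3.06, B 1.60
take A (6 @ 181); take F (4 @ 73); take E (19 @ 188); take 11/18 of C → 99.61. Capacity used 40/40.
3 item(s) taken whole; one partial (take 11/18 of C).

3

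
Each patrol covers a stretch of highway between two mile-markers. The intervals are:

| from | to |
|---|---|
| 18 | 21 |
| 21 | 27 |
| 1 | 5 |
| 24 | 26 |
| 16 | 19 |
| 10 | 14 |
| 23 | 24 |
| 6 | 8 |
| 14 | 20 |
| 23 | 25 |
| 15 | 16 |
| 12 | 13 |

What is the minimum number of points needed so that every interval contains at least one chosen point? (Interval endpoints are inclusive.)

Sort by right endpoint; whenever an interval is uncovered, place a point at its right end.
By right end: [1,5]  [6,8]  [12,13]  [10,14]  [15,16]  [16,19]  [14,20]  [18,21]  [23,24]  [23,25]  [24,26]  [21,27]
[1,5] uncovered → point at 5; [6,8] uncovered → point at 8; [12,13] uncovered → point at 13; [15,16] uncovered → point at 16; [18,21] uncovered → point at 21; [23,24] uncovered → point at 24.
Points: 5, 8, 13, 16, 21, 24 (6 total).

6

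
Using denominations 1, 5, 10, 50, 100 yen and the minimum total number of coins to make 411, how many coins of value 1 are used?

Use the largest denomination that fits, subtract, and repeat.
411 − 4×100→11 − 1×10→1 − 1×1→0
Count of 1: 1

1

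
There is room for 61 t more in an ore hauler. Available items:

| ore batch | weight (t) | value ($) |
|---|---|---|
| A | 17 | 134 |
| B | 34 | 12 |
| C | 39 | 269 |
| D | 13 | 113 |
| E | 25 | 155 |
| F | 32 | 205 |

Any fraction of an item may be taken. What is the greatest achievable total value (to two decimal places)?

460.82

Greedy by value/weight ratio, highest first.
Order: D (113/13=8.69) > A (134/17=7.88) > C (269/39=6.90) > F (205/32=6.41) > E (155/25=6.20) > B (12/34=0.35)
Fill: take D (13 @ 113) → take A (17 @ 134) → take 31/39 of C → 213.82; 61/61 used.
Total value = 460.82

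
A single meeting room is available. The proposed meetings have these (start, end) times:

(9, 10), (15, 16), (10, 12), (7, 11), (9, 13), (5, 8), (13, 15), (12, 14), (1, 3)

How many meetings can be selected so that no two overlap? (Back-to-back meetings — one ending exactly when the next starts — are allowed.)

6

Order by finish time; keep every interval that doesn't clash with the previous kept one.
By end time: (1,3), (5,8), (9,10), (7,11), (10,12), (9,13), (12,14), (13,15), (15,16).
Pick (1,3); next start ≥ 3 → (5,8); next start ≥ 8 → (9,10); next start ≥ 10 → (10,12); next start ≥ 12 → (12,14); next start ≥ 14 → (15,16).
Selected 6 meetings.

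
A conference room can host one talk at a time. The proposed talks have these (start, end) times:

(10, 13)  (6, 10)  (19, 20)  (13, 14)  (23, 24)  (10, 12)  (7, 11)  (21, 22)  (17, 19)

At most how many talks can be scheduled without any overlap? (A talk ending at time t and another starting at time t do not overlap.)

7

Order by finish time; keep every interval that doesn't clash with the previous kept one.
By end time: (6,10), (7,11), (10,12), (10,13), (13,14), (17,19), (19,20), (21,22), (23,24).
Pick (6,10); next start ≥ 10 → (10,12); next start ≥ 12 → (13,14); next start ≥ 14 → (17,19); next start ≥ 19 → (19,20); next start ≥ 20 → (21,22); next start ≥ 22 → (23,24).
Selected 7 talks.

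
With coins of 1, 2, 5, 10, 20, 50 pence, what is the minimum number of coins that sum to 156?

156 − 3×50→6 − 1×5→1 − 1×1→0
Total coins = 3 + 1 + 1 = 5

5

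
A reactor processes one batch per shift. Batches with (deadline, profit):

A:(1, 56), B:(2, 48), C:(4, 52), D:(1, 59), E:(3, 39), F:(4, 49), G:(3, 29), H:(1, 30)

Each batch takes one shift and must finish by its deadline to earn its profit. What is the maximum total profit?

Take jobs in profit order; each goes to the latest open slot no later than its deadline.
By profit: D(d1,59), A(d1,56), C(d4,52), F(d4,49), B(d2,48), E(d3,39), H(d1,30), G(d3,29)
D→slot 1; A skipped; C→slot 4; F→slot 3; B→slot 2; E skipped; H skipped; G skipped.
Profit = 59 + 48 + 49 + 52 = 208

208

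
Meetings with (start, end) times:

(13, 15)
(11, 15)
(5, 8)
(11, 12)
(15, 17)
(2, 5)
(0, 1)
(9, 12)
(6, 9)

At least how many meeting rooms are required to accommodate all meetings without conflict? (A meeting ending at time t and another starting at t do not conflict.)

3

Count concurrent intervals with a sweep; the peak is the room count.
starts: [0, 2, 5, 6, 9, 11, 11, 13, 15]
ends:   [1, 5, 8, 9, 12, 12, 15, 15, 17]
s0→1 e1→0 s2→1 e5→0 s5→1 s6→2 e8→1 e9→0 s9→1 s11→2 s11→3  — peak 3.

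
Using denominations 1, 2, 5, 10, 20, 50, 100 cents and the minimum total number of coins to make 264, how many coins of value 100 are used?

2

Use the largest denomination that fits, subtract, and repeat.
264 = 2×100 + 1×50 + 1×10 + 2×2
Count of 100: 2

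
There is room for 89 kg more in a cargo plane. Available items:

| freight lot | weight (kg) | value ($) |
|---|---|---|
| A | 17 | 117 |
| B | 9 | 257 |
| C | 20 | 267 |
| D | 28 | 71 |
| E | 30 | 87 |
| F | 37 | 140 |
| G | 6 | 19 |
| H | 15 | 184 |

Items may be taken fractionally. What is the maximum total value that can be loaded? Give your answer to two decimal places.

930.95

Greedy by value/weight ratio, highest first.
Ratios (sorted): B 28.56, C 13.35, H 12.27, A 6.88, F 3.78, G 3.17, E 2.90, D 2.54
take B (9 @ 257); take C (20 @ 267); take H (15 @ 184); take A (17 @ 117); take 28/37 of F → 105.95. Capacity used 89/89.
Total value = 930.95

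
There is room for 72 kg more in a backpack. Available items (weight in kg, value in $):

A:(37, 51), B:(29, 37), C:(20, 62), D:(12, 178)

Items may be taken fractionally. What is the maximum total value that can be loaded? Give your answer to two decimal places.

294.83

Sort by value per unit weight and fill in that order.
Ratios (sorted): D 14.83, C 3.10, A 1.38, B 1.28
take D (12 @ 178); take C (20 @ 62); take A (37 @ 51); take 3/29 of B → 3.83. Capacity used 72/72.
Total value = 294.83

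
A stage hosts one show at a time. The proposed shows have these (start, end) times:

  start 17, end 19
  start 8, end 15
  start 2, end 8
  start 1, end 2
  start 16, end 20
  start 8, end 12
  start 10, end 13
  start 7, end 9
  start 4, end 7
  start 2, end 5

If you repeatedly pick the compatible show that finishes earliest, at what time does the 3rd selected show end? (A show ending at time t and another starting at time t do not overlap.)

Order by finish time; keep every interval that doesn't clash with the previous kept one.
Sorted by end: (1,2)  (2,5)  (4,7)  (2,8)  (7,9)  (8,12)  (10,13)  (8,15)  (17,19)  (16,20)
take (1,2); take (2,5); take (7,9); skip (8,12); take (10,13); take (17,19); skip (16,20).
Selected: (1,2) (2,5) (7,9) (10,13) (17,19)

9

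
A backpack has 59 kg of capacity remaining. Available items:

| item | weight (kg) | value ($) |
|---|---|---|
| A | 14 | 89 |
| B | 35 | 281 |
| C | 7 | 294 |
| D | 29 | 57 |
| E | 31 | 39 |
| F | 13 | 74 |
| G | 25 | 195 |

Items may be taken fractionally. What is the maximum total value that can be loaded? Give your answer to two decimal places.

Greedy by value/weight ratio, highest first.
Ratios (sorted): C 42.00, B 8.03, G 7.80, A 6.36, F 5.69, D 1.97, E 1.26
take C (7 @ 294); take B (35 @ 281); take 17/25 of G → 132.60. Capacity used 59/59.
Total value = 707.60

707.60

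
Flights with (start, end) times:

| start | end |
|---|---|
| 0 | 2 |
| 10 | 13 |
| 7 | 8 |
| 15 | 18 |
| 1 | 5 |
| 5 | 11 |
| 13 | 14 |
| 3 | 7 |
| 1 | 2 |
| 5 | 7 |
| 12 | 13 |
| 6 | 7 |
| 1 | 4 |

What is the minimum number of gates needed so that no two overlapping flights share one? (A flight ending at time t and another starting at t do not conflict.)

starts: [0, 1, 1, 1, 3, 5, 5, 6, 7, 10, 12, 13, 15]
ends:   [2, 2, 4, 5, 7, 7, 7, 8, 11, 13, 13, 14, 18]
s0→1 s1→2 s1→3 s1→4  — peak 4.

4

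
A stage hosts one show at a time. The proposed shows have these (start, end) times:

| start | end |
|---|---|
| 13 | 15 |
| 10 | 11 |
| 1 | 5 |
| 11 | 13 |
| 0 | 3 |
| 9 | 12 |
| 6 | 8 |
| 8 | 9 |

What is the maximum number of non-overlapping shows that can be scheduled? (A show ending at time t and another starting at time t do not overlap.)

Sort by end time and greedily take each interval whose start is ≥ the last chosen end.
By end time: (0,3), (1,5), (6,8), (8,9), (10,11), (9,12), (11,13), (13,15).
Pick (0,3); next start ≥ 3 → (6,8); next start ≥ 8 → (8,9); next start ≥ 9 → (10,11); next start ≥ 11 → (11,13); next start ≥ 13 → (13,15).
Selected 6 shows.

6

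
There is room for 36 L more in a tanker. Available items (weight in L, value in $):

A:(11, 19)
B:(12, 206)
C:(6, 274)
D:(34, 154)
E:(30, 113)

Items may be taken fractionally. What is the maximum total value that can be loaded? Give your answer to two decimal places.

561.53

Ratios (sorted): C 45.67, B 17.17, D 4.53, E 3.77, A 1.73
take C (6 @ 274); take B (12 @ 206); take 18/34 of D → 81.53. Capacity used 36/36.
Total value = 561.53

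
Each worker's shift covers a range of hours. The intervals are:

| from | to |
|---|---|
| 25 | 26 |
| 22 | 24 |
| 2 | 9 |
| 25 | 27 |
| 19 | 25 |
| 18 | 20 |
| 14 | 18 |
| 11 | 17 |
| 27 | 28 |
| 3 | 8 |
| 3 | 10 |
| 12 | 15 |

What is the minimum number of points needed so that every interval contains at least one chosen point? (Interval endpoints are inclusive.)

By right end: [3,8]  [2,9]  [3,10]  [12,15]  [11,17]  [14,18]  [18,20]  [22,24]  [19,25]  [25,26]  [25,27]  [27,28]
[3,8] uncovered → point at 8; [12,15] uncovered → point at 15; [18,20] uncovered → point at 20; [22,24] uncovered → point at 24; [25,26] uncovered → point at 26; [27,28] uncovered → point at 28.
Points: 8, 15, 20, 24, 26, 28 (6 total).

6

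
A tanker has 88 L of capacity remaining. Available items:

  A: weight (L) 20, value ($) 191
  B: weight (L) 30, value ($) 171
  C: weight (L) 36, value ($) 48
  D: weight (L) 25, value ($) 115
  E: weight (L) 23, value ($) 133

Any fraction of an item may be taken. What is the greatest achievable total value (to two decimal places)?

564.00

Sort by value per unit weight and fill in that order.
Order: A (191/20=9.55) > E (133/23=5.78) > B (171/30=5.70) > D (115/25=4.60) > C (48/36=1.33)
Fill: take A (20 @ 191) → take E (23 @ 133) → take B (30 @ 171) → take 15/25 of D → 69.00; 88/88 used.
Total value = 564.00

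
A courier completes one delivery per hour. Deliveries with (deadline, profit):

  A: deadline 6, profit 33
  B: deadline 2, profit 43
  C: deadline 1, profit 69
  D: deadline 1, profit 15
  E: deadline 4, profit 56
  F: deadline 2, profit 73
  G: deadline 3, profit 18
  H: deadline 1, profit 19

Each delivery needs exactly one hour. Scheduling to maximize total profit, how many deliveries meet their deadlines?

5

Sort by profit descending; place each in the latest free slot ≤ its deadline.
Profit order: F=73 C=69 E=56 B=43 A=33 H=19 G=18 D=15
Assign: F→slot 2, C→slot 1, E→slot 4, B skipped, A→slot 6, H skipped, G→slot 3, D skipped.
Slots: [1:C] [2:F] [3:G] [4:E] [6:A]
5 of 8 scheduled.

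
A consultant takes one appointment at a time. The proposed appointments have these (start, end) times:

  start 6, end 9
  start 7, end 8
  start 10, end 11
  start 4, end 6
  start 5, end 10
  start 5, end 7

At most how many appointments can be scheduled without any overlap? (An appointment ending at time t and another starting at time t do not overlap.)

Sorted by end: (4,6)  (5,7)  (7,8)  (6,9)  (5,10)  (10,11)
take (4,6); take (7,8); skip (5,10); take (10,11).
Selected 3 appointments.

3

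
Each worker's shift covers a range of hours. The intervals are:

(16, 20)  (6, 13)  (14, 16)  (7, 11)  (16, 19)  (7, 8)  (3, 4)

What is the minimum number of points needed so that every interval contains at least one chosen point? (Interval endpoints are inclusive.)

3

Sorted: [3,4] [7,8] [7,11] [6,13] [14,16] [16,19] [16,20]
{[3,4]} hit by 4; {[7,8],[7,11],[6,13]} hit by 8; {[14,16],[16,19],[16,20]} hit by 16.
Points: 4, 8, 16 (3 total).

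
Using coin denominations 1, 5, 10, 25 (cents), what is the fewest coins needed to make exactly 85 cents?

85 = 3×25 + 1×10
Total coins = 3 + 1 = 4

4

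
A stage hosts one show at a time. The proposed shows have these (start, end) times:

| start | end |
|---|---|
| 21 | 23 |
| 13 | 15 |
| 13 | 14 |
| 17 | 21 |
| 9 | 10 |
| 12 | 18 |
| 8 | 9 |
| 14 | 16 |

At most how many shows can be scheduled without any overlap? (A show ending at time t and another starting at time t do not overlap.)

6

Greedy by earliest finish: after sorting by end time, pick each interval compatible with the last pick.
Sorted by end: (8,9)  (9,10)  (13,14)  (13,15)  (14,16)  (12,18)  (17,21)  (21,23)
take (8,9); take (9,10); take (13,14); take (14,16); take (17,21); take (21,23).
Selected 6 shows.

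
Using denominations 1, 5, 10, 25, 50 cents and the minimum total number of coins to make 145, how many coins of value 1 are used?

0

Greedy: take as many of the largest coin as possible, then repeat with the remainder.
145 − 2×50→45 − 1×25→20 − 2×10→0
Count of 1: 0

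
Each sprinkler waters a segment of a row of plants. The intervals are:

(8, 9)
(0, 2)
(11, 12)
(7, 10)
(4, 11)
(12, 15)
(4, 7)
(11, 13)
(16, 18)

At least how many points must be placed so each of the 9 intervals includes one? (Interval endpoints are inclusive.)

By right end: [0,2]  [4,7]  [8,9]  [7,10]  [4,11]  [11,12]  [11,13]  [12,15]  [16,18]
[0,2] uncovered → point at 2; [4,7] uncovered → point at 7; [8,9] uncovered → point at 9; [11,12] uncovered → point at 12; [16,18] uncovered → point at 18.
Points: 2, 7, 9, 12, 18 (5 total).

5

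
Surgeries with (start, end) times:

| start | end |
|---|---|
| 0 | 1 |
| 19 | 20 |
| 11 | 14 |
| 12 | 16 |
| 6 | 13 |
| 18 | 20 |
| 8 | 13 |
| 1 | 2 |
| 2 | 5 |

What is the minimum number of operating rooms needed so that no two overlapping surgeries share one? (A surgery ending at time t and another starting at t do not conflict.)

Count concurrent intervals with a sweep; the peak is the room count.
starts: [0, 1, 2, 6, 8, 11, 12, 18, 19]
ends:   [1, 2, 5, 13, 13, 14, 16, 20, 20]
s0→1 e1→0 s1→1 e2→0 s2→1 e5→0 s6→1 s8→2 s11→3 s12→4  — peak 4.

4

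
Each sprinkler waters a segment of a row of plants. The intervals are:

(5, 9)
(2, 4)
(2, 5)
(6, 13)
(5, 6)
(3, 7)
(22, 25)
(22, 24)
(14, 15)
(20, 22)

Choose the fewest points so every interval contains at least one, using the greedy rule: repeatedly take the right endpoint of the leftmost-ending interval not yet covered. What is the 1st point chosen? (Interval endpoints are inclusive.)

Process intervals by earliest right end; each time one isn't hit yet, stab at its right endpoint.
By right end: [2,4]  [2,5]  [5,6]  [3,7]  [5,9]  [6,13]  [14,15]  [20,22]  [22,24]  [22,25]
[2,4] uncovered → point at 4; [5,6] uncovered → point at 6; [14,15] uncovered → point at 15; [20,22] uncovered → point at 22.
Points: 4, 6, 15, 22 (4 total).

4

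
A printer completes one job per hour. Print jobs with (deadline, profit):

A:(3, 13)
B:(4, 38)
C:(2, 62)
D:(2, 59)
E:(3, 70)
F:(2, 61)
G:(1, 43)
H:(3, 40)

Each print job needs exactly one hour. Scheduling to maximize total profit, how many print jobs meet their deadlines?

Sort by profit descending; place each in the latest free slot ≤ its deadline.
Profit order: E=70 C=62 F=61 D=59 G=43 H=40 B=38 A=13
Assign: E→slot 3, C→slot 2, F→slot 1, D skipped, G skipped, H skipped, B→slot 4, A skipped.
Slots: [1:F] [2:C] [3:E] [4:B]
4 of 8 scheduled.

4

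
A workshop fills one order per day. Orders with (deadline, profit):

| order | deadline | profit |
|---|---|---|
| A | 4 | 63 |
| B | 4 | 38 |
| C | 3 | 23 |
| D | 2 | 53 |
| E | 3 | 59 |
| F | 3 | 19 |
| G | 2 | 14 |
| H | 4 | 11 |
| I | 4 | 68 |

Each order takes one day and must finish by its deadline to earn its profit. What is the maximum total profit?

Sort by profit descending; place each in the latest free slot ≤ its deadline.
By profit: I(d4,68), A(d4,63), E(d3,59), D(d2,53), B(d4,38), C(d3,23), F(d3,19), G(d2,14), H(d4,11)
I→slot 4; A→slot 3; E→slot 2; D→slot 1; B skipped; C skipped; F skipped; G skipped; H skipped.
Profit = 53 + 59 + 63 + 68 = 243

243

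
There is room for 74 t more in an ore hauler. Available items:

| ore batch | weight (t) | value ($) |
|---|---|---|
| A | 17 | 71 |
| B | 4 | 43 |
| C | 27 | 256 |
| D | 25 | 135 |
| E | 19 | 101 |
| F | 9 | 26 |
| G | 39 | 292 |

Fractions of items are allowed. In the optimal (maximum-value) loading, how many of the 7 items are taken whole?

Greedy by value/weight ratio, highest first.
Order: B (43/4=10.75) > C (256/27=9.48) > G (292/39=7.49) > D (135/25=5.40) > E (101/19=5.32) > A (71/17=4.18) > F (26/9=2.89)
Fill: take B (4 @ 43) → take C (27 @ 256) → take G (39 @ 292) → take 4/25 of D → 21.60; 74/74 used.
3 item(s) taken whole; one partial (take 4/25 of D).

3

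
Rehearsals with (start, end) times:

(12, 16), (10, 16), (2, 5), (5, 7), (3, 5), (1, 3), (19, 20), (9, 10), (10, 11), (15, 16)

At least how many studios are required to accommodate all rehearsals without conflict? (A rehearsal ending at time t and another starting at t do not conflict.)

Events (time:±→running): 1:+→1 2:+→2 3:-→1 3:+→2 5:-→1 5:-→0 5:+→1 7:-→0 9:+→1 10:-→0 10:+→1 10:+→2 11:-→1 12:+→2 15:+→3 … peak 3.

3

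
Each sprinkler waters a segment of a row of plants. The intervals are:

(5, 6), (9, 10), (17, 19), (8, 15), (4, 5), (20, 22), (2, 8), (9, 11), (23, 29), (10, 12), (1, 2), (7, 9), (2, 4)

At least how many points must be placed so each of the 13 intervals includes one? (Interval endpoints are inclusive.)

7

Sort by right endpoint; whenever an interval is uncovered, place a point at its right end.
Sorted: [1,2] [2,4] [4,5] [5,6] [2,8] [7,9] [9,10] [9,11] [10,12] [8,15] [17,19] [20,22] [23,29]
{[1,2],[2,4]} hit by 2; {[4,5],[5,6],[2,8]} hit by 5; {[7,9],[9,10],[9,11]} hit by 9; {[10,12],[8,15]} hit by 12; {[17,19]} hit by 19; {[20,22]} hit by 22; {[23,29]} hit by 29.
Points: 2, 5, 9, 12, 19, 22, 29 (7 total).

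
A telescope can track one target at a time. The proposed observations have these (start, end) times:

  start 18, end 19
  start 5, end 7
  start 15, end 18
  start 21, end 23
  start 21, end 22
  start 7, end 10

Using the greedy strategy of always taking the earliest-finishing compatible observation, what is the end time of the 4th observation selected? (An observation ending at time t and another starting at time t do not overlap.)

19

By end time: (5,7), (7,10), (15,18), (18,19), (21,22), (21,23).
Pick (5,7); next start ≥ 7 → (7,10); next start ≥ 10 → (15,18); next start ≥ 18 → (18,19); next start ≥ 19 → (21,22).
Selected: (5,7) (7,10) (15,18) (18,19) (21,22)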